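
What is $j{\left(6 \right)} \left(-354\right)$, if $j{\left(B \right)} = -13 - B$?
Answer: $6726$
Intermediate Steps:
$j{\left(6 \right)} \left(-354\right) = \left(-13 - 6\right) \left(-354\right) = \left(-19\right) \left(-354\right) = 6726$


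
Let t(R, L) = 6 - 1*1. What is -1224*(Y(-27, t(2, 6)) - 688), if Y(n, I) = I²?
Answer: 811512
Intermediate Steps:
t(R, L) = 5 (t(R, L) = 6 - 1 = 5)
-1224*(Y(-27, t(2, 6)) - 688) = -1224*(5² - 688) = -1224*(25 - 688) = -1224*(-663) = 811512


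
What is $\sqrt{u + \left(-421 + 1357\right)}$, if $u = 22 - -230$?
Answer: $6 \sqrt{33} \approx 34.467$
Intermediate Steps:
$u = 252$ ($u = 22 + 230 = 252$)
$\sqrt{u + \left(-421 + 1357\right)} = \sqrt{252 + \left(-421 + 1357\right)} = \sqrt{252 + 936} = \sqrt{1188} = 6 \sqrt{33}$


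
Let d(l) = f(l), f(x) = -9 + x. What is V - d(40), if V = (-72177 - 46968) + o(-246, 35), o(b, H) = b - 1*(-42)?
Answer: -119380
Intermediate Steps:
d(l) = -9 + l
o(b, H) = 42 + b (o(b, H) = b + 42 = 42 + b)
V = -119349 (V = (-72177 - 46968) + (42 - 246) = -119145 - 204 = -119349)
V - d(40) = -119349 - (-9 + 40) = -119349 - 1*31 = -119349 - 31 = -119380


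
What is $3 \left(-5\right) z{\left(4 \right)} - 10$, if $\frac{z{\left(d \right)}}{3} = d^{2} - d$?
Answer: $-550$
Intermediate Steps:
$z{\left(d \right)} = - 3 d + 3 d^{2}$ ($z{\left(d \right)} = 3 \left(d^{2} - d\right) = - 3 d + 3 d^{2}$)
$3 \left(-5\right) z{\left(4 \right)} - 10 = 3 \left(-5\right) 3 \cdot 4 \left(-1 + 4\right) - 10 = - 15 \cdot 3 \cdot 4 \cdot 3 - 10 = \left(-15\right) 36 - 10 = -540 - 10 = -550$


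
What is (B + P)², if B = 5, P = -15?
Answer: 100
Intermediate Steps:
(B + P)² = (5 - 15)² = (-10)² = 100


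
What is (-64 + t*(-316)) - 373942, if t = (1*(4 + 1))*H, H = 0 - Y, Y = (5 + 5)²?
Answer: -216006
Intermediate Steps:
Y = 100 (Y = 10² = 100)
H = -100 (H = 0 - 1*100 = 0 - 100 = -100)
t = -500 (t = (1*(4 + 1))*(-100) = (1*5)*(-100) = 5*(-100) = -500)
(-64 + t*(-316)) - 373942 = (-64 - 500*(-316)) - 373942 = (-64 + 158000) - 373942 = 157936 - 373942 = -216006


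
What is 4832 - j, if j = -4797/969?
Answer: 1562335/323 ≈ 4837.0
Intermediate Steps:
j = -1599/323 (j = -4797*1/969 = -1599/323 ≈ -4.9505)
4832 - j = 4832 - 1*(-1599/323) = 4832 + 1599/323 = 1562335/323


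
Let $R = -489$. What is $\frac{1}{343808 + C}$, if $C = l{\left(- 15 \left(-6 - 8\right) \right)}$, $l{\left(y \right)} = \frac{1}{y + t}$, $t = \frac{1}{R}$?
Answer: $\frac{102689}{35305300201} \approx 2.9086 \cdot 10^{-6}$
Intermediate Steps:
$t = - \frac{1}{489}$ ($t = \frac{1}{-489} = - \frac{1}{489} \approx -0.002045$)
$l{\left(y \right)} = \frac{1}{- \frac{1}{489} + y}$ ($l{\left(y \right)} = \frac{1}{y - \frac{1}{489}} = \frac{1}{- \frac{1}{489} + y}$)
$C = \frac{489}{102689}$ ($C = \frac{489}{-1 + 489 \left(- 15 \left(-6 - 8\right)\right)} = \frac{489}{-1 + 489 \left(\left(-15\right) \left(-14\right)\right)} = \frac{489}{-1 + 489 \cdot 210} = \frac{489}{-1 + 102690} = \frac{489}{102689} \approx 0.0047619$)
$\frac{1}{343808 + C} = \frac{1}{343808 + \frac{489}{102689}} = \frac{1}{\frac{35305300201}{102689}} = \frac{102689}{35305300201}$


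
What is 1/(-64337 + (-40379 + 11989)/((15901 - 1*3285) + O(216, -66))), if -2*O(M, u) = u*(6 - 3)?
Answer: -2543/163614669 ≈ -1.5543e-5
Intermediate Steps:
O(M, u) = -3*u/2 (O(M, u) = -u*(6 - 3)/2 = -u*3/2 = -3*u/2)
1/(-64337 + (-40379 + 11989)/((15901 - 1*3285) + O(216, -66))) = 1/(-64337 + (-40379 + 11989)/((15901 - 1*3285) - 3/2*(-66))) = 1/(-64337 - 28390/((15901 - 3285) + 99)) = 1/(-64337 - 28390/(12616 + 99)) = 1/(-64337 - 28390/12715) = 1/(-64337 - 28390*1/12715) = 1/(-64337 - 5678/2543) = 1/(-163614669/2543) = -2543/163614669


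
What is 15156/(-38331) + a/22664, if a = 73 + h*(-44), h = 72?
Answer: -51347781/96525976 ≈ -0.53196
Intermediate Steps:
a = -3095 (a = 73 + 72*(-44) = 73 - 3168 = -3095)
15156/(-38331) + a/22664 = 15156/(-38331) - 3095/22664 = 15156*(-1/38331) - 3095*1/22664 = -1684/4259 - 3095/22664 = -51347781/96525976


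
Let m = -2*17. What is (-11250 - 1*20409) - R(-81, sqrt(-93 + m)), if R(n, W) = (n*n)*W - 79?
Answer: -31580 - 6561*I*sqrt(127) ≈ -31580.0 - 73939.0*I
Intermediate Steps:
m = -34
R(n, W) = -79 + W*n**2 (R(n, W) = n**2*W - 79 = W*n**2 - 79 = -79 + W*n**2)
(-11250 - 1*20409) - R(-81, sqrt(-93 + m)) = (-11250 - 1*20409) - (-79 + sqrt(-93 - 34)*(-81)**2) = (-11250 - 20409) - (-79 + sqrt(-127)*6561) = -31659 - (-79 + (I*sqrt(127))*6561) = -31659 - (-79 + 6561*I*sqrt(127)) = -31659 + (79 - 6561*I*sqrt(127)) = -31580 - 6561*I*sqrt(127)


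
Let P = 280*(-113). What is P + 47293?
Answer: 15653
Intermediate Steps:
P = -31640
P + 47293 = -31640 + 47293 = 15653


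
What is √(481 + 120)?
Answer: √601 ≈ 24.515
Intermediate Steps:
√(481 + 120) = √601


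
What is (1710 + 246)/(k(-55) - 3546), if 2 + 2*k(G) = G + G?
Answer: -978/1801 ≈ -0.54303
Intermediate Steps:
k(G) = -1 + G (k(G) = -1 + (G + G)/2 = -1 + (2*G)/2 = -1 + G)
(1710 + 246)/(k(-55) - 3546) = (1710 + 246)/((-1 - 55) - 3546) = 1956/(-56 - 3546) = 1956/(-3602) = 1956*(-1/3602) = -978/1801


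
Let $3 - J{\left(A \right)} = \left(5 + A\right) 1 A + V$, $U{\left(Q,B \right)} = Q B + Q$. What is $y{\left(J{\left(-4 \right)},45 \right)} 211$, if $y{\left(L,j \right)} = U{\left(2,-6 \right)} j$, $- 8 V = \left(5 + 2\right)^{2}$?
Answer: $-94950$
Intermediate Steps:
$U{\left(Q,B \right)} = Q + B Q$ ($U{\left(Q,B \right)} = B Q + Q = Q + B Q$)
$V = - \frac{49}{8}$ ($V = - \frac{\left(5 + 2\right)^{2}}{8} = - \frac{7^{2}}{8} = \left(- \frac{1}{8}\right) 49 = - \frac{49}{8} \approx -6.125$)
$J{\left(A \right)} = \frac{73}{8} - A \left(5 + A\right)$ ($J{\left(A \right)} = 3 - \left(\left(5 + A\right) 1 A - \frac{49}{8}\right) = 3 - \left(\left(5 + A\right) A - \frac{49}{8}\right) = 3 - \left(A \left(5 + A\right) - \frac{49}{8}\right) = 3 - \left(- \frac{49}{8} + A \left(5 + A\right)\right) = \frac{73}{8} - A \left(5 + A\right)$)
$y{\left(L,j \right)} = - 10 j$ ($y{\left(L,j \right)} = 2 \left(1 - 6\right) j = 2 \left(-5\right) j = - 10 j$)
$y{\left(J{\left(-4 \right)},45 \right)} 211 = \left(-10\right) 45 \cdot 211 = \left(-450\right) 211 = -94950$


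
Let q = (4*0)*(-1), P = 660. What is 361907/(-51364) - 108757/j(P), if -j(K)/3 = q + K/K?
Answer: 5585108827/154092 ≈ 36245.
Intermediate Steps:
q = 0 (q = 0*(-1) = 0)
j(K) = -3 (j(K) = -3*(0 + K/K) = -3*(0 + 1) = -3*1 = -3)
361907/(-51364) - 108757/j(P) = 361907/(-51364) - 108757/(-3) = 361907*(-1/51364) - 108757*(-⅓) = -361907/51364 + 108757/3 = 5585108827/154092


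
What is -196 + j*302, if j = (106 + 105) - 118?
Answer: 27890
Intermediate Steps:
j = 93 (j = 211 - 118 = 93)
-196 + j*302 = -196 + 93*302 = -196 + 28086 = 27890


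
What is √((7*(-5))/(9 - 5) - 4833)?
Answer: I*√19367/2 ≈ 69.583*I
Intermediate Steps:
√((7*(-5))/(9 - 5) - 4833) = √(-35/4 - 4833) = √(-19367/4) = I*√19367/2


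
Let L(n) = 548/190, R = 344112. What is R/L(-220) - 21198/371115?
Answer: 2021996842558/16947585 ≈ 1.1931e+5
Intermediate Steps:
L(n) = 274/95 (L(n) = 548*(1/190) = 274/95)
R/L(-220) - 21198/371115 = 344112/(274/95) - 21198/371115 = 344112*(95/274) - 21198*1/371115 = 16345320/137 - 7066/123705 = 2021996842558/16947585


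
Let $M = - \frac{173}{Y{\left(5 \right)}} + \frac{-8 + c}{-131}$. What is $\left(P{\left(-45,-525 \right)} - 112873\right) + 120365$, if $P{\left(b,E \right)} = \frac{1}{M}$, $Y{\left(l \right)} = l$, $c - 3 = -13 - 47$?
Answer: $\frac{167355641}{22338} \approx 7492.0$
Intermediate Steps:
$c = -57$ ($c = 3 - 60 = -57$)
$M = - \frac{22338}{655}$ ($M = - \frac{173}{5} + \frac{-8 - 57}{-131} = \left(-173\right) \frac{1}{5} - - \frac{65}{131} = - \frac{173}{5} + \frac{65}{131} = - \frac{22338}{655} \approx -34.104$)
$P{\left(b,E \right)} = - \frac{655}{22338}$ ($P{\left(b,E \right)} = \frac{1}{- \frac{22338}{655}} = - \frac{655}{22338}$)
$\left(P{\left(-45,-525 \right)} - 112873\right) + 120365 = \left(- \frac{655}{22338} - 112873\right) + 120365 = - \frac{2521357729}{22338} + 120365 = \frac{167355641}{22338}$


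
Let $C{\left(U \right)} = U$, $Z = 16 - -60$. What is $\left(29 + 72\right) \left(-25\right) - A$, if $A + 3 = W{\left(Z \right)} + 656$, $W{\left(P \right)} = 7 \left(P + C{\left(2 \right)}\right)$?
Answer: $-3724$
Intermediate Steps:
$Z = 76$ ($Z = 16 + 60 = 76$)
$W{\left(P \right)} = 14 + 7 P$ ($W{\left(P \right)} = 7 \left(P + 2\right) = 7 \left(2 + P\right) = 14 + 7 P$)
$A = 1199$ ($A = -3 + \left(\left(14 + 7 \cdot 76\right) + 656\right) = -3 + \left(\left(14 + 532\right) + 656\right) = -3 + \left(546 + 656\right) = -3 + 1202 = 1199$)
$\left(29 + 72\right) \left(-25\right) - A = \left(29 + 72\right) \left(-25\right) - 1199 = 101 \left(-25\right) - 1199 = -2525 - 1199 = -3724$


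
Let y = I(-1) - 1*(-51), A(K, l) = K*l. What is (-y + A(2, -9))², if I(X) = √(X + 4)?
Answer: (69 + √3)² ≈ 5003.0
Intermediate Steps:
I(X) = √(4 + X)
y = 51 + √3 (y = √(4 - 1) - 1*(-51) = √3 + 51 = 51 + √3 ≈ 52.732)
(-y + A(2, -9))² = (-(51 + √3) + 2*(-9))² = ((-51 - √3) - 18)² = (-69 - √3)²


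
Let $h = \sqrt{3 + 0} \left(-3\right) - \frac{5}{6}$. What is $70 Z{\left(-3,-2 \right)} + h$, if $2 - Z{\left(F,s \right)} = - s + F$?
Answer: $\frac{1255}{6} - 3 \sqrt{3} \approx 203.97$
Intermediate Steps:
$Z{\left(F,s \right)} = 2 + s - F$ ($Z{\left(F,s \right)} = 2 - \left(- s + F\right) = 2 - \left(F - s\right) = 2 + s - F$)
$h = - \frac{5}{6} - 3 \sqrt{3}$ ($h = \sqrt{3} \left(-3\right) - \frac{5}{6} = - 3 \sqrt{3} - \frac{5}{6} = - \frac{5}{6} - 3 \sqrt{3} \approx -6.0295$)
$70 Z{\left(-3,-2 \right)} + h = 70 \left(2 - 2 - -3\right) - \left(\frac{5}{6} + 3 \sqrt{3}\right) = 70 \left(2 - 2 + 3\right) - \left(\frac{5}{6} + 3 \sqrt{3}\right) = 70 \cdot 3 - \left(\frac{5}{6} + 3 \sqrt{3}\right) = 210 - \left(\frac{5}{6} + 3 \sqrt{3}\right) = \frac{1255}{6} - 3 \sqrt{3}$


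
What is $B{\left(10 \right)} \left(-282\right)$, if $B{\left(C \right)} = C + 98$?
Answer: $-30456$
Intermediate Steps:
$B{\left(C \right)} = 98 + C$
$B{\left(10 \right)} \left(-282\right) = \left(98 + 10\right) \left(-282\right) = 108 \left(-282\right) = -30456$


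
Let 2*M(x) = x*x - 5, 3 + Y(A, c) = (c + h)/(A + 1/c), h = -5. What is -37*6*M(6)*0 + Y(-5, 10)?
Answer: -197/49 ≈ -4.0204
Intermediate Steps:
Y(A, c) = -3 + (-5 + c)/(A + 1/c) (Y(A, c) = -3 + (c - 5)/(A + 1/c) = -3 + (-5 + c)/(A + 1/c))
M(x) = -5/2 + x**2/2 (M(x) = (x*x - 5)/2 = (x**2 - 5)/2 = (-5 + x**2)/2 = -5/2 + x**2/2)
-37*6*M(6)*0 + Y(-5, 10) = -37*6*(-5/2 + (1/2)*6**2)*0 + (-3 + 10**2 - 5*10 - 3*(-5)*10)/(1 - 5*10) = -37*6*(-5/2 + (1/2)*36)*0 + (-3 + 100 - 50 + 150)/(1 - 50) = -37*6*(-5/2 + 18)*0 + 197/(-49) = -37*6*(31/2)*0 - 1/49*197 = -3441*0 - 197/49 = -37*0 - 197/49 = 0 - 197/49 = -197/49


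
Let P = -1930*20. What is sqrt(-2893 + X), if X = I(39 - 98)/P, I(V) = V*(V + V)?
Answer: I*sqrt(10776807533)/1930 ≈ 53.788*I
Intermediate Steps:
P = -38600
I(V) = 2*V**2 (I(V) = V*(2*V) = 2*V**2)
X = -3481/19300 (X = (2*(39 - 98)**2)/(-38600) = (2*(-59)**2)*(-1/38600) = (2*3481)*(-1/38600) = 6962*(-1/38600) = -3481/19300 ≈ -0.18036)
sqrt(-2893 + X) = sqrt(-2893 - 3481/19300) = sqrt(-55838381/19300) = I*sqrt(10776807533)/1930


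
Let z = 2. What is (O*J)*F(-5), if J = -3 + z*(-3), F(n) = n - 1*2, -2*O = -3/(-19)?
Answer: -189/38 ≈ -4.9737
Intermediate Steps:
O = -3/38 (O = -(-3)/(2*(-19)) = -(-3)*(-1)/(2*19) = -½*3/19 = -3/38 ≈ -0.078947)
F(n) = -2 + n (F(n) = n - 2 = -2 + n)
J = -9 (J = -3 + 2*(-3) = -3 - 6 = -9)
(O*J)*F(-5) = (-3/38*(-9))*(-2 - 5) = (27/38)*(-7) = -189/38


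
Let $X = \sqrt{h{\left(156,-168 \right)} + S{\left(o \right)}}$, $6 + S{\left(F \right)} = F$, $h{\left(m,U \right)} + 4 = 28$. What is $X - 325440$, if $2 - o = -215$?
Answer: $-325440 + \sqrt{235} \approx -3.2542 \cdot 10^{5}$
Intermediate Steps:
$o = 217$ ($o = 2 - -215 = 2 + 215 = 217$)
$h{\left(m,U \right)} = 24$ ($h{\left(m,U \right)} = -4 + 28 = 24$)
$S{\left(F \right)} = -6 + F$
$X = \sqrt{235}$ ($X = \sqrt{24 + \left(-6 + 217\right)} = \sqrt{24 + 211} = \sqrt{235} \approx 15.33$)
$X - 325440 = \sqrt{235} - 325440 = -325440 + \sqrt{235}$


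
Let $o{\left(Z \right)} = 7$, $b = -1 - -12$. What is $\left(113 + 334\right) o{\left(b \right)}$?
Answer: $3129$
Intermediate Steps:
$b = 11$ ($b = -1 + 12 = 11$)
$\left(113 + 334\right) o{\left(b \right)} = \left(113 + 334\right) 7 = 447 \cdot 7 = 3129$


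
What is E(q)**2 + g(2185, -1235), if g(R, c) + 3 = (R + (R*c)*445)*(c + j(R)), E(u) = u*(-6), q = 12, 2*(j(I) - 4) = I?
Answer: 166313462996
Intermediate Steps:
j(I) = 4 + I/2
E(u) = -6*u
g(R, c) = -3 + (R + 445*R*c)*(4 + c + R/2) (g(R, c) = -3 + (R + (R*c)*445)*(c + (4 + R/2)) = -3 + (R + 445*R*c)*(4 + c + R/2))
E(q)**2 + g(2185, -1235) = (-6*12)**2 + (-3 + 2185*(-1235) + (1/2)*2185*(8 + 2185) + 445*2185*(-1235)**2 + (445/2)*2185*(-1235)*(8 + 2185)) = (-72)**2 + (-3 - 2698475 + (1/2)*2185*2193 + 445*2185*1525225 + (445/2)*2185*(-1235)*2193) = 5184 + (-3 - 2698475 + 4791705/2 + 1483014398125 - 2633401275375/2) = 5184 + 166313457812 = 166313462996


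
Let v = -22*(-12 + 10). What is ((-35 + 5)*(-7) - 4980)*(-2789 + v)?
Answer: 13093650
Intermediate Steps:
v = 44 (v = -22*(-2) = 44)
((-35 + 5)*(-7) - 4980)*(-2789 + v) = ((-35 + 5)*(-7) - 4980)*(-2789 + 44) = (-30*(-7) - 4980)*(-2745) = (210 - 4980)*(-2745) = -4770*(-2745) = 13093650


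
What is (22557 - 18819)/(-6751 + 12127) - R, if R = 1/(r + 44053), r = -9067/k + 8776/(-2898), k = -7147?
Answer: 414285812275/595846239616 ≈ 0.69529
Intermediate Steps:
r = -371897/211347 (r = -9067/(-7147) + 8776/(-2898) = -9067*(-1/7147) + 8776*(-1/2898) = 9067/7147 - 4388/1449 = -371897/211347 ≈ -1.7597)
R = 211347/9310097494 (R = 1/(-371897/211347 + 44053) = 1/(9310097494/211347) = 211347/9310097494 ≈ 2.2701e-5)
(22557 - 18819)/(-6751 + 12127) - R = (22557 - 18819)/(-6751 + 12127) - 1*211347/9310097494 = 3738/5376 - 211347/9310097494 = 3738*(1/5376) - 211347/9310097494 = 89/128 - 211347/9310097494 = 414285812275/595846239616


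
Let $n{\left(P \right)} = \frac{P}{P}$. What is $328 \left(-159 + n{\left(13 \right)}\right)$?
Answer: $-51824$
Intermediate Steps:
$n{\left(P \right)} = 1$
$328 \left(-159 + n{\left(13 \right)}\right) = 328 \left(-159 + 1\right) = 328 \left(-158\right) = -51824$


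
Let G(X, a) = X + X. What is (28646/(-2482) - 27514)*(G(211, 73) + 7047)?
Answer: -255135042393/1241 ≈ -2.0559e+8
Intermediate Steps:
G(X, a) = 2*X
(28646/(-2482) - 27514)*(G(211, 73) + 7047) = (28646/(-2482) - 27514)*(2*211 + 7047) = (28646*(-1/2482) - 27514)*(422 + 7047) = (-14323/1241 - 27514)*7469 = -34159197/1241*7469 = -255135042393/1241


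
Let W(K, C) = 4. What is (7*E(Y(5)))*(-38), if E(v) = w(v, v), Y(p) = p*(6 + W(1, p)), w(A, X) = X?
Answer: -13300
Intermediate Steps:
Y(p) = 10*p (Y(p) = p*(6 + 4) = p*10 = 10*p)
E(v) = v
(7*E(Y(5)))*(-38) = (7*(10*5))*(-38) = (7*50)*(-38) = 350*(-38) = -13300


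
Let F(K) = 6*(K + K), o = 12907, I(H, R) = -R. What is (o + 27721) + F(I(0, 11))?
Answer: 40496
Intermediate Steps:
F(K) = 12*K (F(K) = 6*(2*K) = 12*K)
(o + 27721) + F(I(0, 11)) = (12907 + 27721) + 12*(-1*11) = 40628 + 12*(-11) = 40628 - 132 = 40496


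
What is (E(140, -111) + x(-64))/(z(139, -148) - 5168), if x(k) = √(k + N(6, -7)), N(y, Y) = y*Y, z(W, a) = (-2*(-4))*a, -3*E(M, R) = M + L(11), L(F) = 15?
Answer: 155/19056 - I*√106/6352 ≈ 0.0081339 - 0.0016208*I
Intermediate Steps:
E(M, R) = -5 - M/3 (E(M, R) = -(M + 15)/3 = -(15 + M)/3 = -5 - M/3)
z(W, a) = 8*a
N(y, Y) = Y*y
x(k) = √(-42 + k) (x(k) = √(k - 7*6) = √(k - 42) = √(-42 + k))
(E(140, -111) + x(-64))/(z(139, -148) - 5168) = ((-5 - ⅓*140) + √(-42 - 64))/(8*(-148) - 5168) = ((-5 - 140/3) + √(-106))/(-1184 - 5168) = (-155/3 + I*√106)/(-6352) = (-155/3 + I*√106)*(-1/6352) = 155/19056 - I*√106/6352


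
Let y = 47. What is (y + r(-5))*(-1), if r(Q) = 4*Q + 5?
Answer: -32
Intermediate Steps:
r(Q) = 5 + 4*Q
(y + r(-5))*(-1) = (47 + (5 + 4*(-5)))*(-1) = (47 + (5 - 20))*(-1) = (47 - 15)*(-1) = 32*(-1) = -32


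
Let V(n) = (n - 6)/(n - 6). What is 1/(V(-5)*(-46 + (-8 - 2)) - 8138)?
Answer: -1/8194 ≈ -0.00012204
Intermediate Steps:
V(n) = 1 (V(n) = (-6 + n)/(-6 + n) = 1)
1/(V(-5)*(-46 + (-8 - 2)) - 8138) = 1/(1*(-46 + (-8 - 2)) - 8138) = 1/(1*(-46 - 10) - 8138) = 1/(1*(-56) - 8138) = 1/(-56 - 8138) = 1/(-8194) = -1/8194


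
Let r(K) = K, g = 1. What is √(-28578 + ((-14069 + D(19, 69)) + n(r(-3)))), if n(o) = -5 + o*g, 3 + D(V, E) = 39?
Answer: I*√42619 ≈ 206.44*I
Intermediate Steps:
D(V, E) = 36 (D(V, E) = -3 + 39 = 36)
n(o) = -5 + o (n(o) = -5 + o*1 = -5 + o)
√(-28578 + ((-14069 + D(19, 69)) + n(r(-3)))) = √(-28578 + ((-14069 + 36) + (-5 - 3))) = √(-28578 + (-14033 - 8)) = √(-28578 - 14041) = √(-42619) = I*√42619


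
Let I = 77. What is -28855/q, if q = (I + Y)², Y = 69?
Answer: -28855/21316 ≈ -1.3537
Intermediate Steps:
q = 21316 (q = (77 + 69)² = 146² = 21316)
-28855/q = -28855/21316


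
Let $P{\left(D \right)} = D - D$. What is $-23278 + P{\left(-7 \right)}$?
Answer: $-23278$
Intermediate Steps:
$P{\left(D \right)} = 0$
$-23278 + P{\left(-7 \right)} = -23278 + 0 = -23278$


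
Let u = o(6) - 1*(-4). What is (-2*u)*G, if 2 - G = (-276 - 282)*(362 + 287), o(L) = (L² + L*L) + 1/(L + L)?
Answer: -165318736/3 ≈ -5.5106e+7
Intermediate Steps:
o(L) = 1/(2*L) + 2*L² (o(L) = (L² + L²) + 1/(2*L) = 2*L² + 1/(2*L) = 1/(2*L) + 2*L²)
u = 913/12 (u = (½)*(1 + 4*6³)/6 - 1*(-4) = (½)*(⅙)*(1 + 4*216) + 4 = (½)*(⅙)*(1 + 864) + 4 = (½)*(⅙)*865 + 4 = 865/12 + 4 = 913/12 ≈ 76.083)
G = 362144 (G = 2 - (-276 - 282)*(362 + 287) = 2 - (-558)*649 = 2 - 1*(-362142) = 2 + 362142 = 362144)
(-2*u)*G = -2*913/12*362144 = -913/6*362144 = -165318736/3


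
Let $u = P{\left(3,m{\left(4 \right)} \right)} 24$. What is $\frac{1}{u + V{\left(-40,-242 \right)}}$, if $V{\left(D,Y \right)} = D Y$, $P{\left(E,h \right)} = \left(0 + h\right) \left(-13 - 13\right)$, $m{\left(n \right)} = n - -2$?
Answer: $\frac{1}{5936} \approx 0.00016846$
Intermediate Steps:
$m{\left(n \right)} = 2 + n$ ($m{\left(n \right)} = n + 2 = 2 + n$)
$P{\left(E,h \right)} = - 26 h$ ($P{\left(E,h \right)} = h \left(-26\right) = - 26 h$)
$u = -3744$ ($u = - 26 \left(2 + 4\right) 24 = \left(-26\right) 6 \cdot 24 = \left(-156\right) 24 = -3744$)
$\frac{1}{u + V{\left(-40,-242 \right)}} = \frac{1}{-3744 - -9680} = \frac{1}{-3744 + 9680} = \frac{1}{5936}$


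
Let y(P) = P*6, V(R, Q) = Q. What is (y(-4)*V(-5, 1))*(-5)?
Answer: 120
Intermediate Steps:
y(P) = 6*P
(y(-4)*V(-5, 1))*(-5) = ((6*(-4))*1)*(-5) = -24*1*(-5) = -24*(-5) = 120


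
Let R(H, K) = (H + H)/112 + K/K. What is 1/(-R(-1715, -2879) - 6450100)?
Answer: -8/51600563 ≈ -1.5504e-7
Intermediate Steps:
R(H, K) = 1 + H/56 (R(H, K) = (2*H)*(1/112) + 1 = H/56 + 1 = 1 + H/56)
1/(-R(-1715, -2879) - 6450100) = 1/(-(1 + (1/56)*(-1715)) - 6450100) = 1/(-(1 - 245/8) - 6450100) = 1/(-1*(-237/8) - 6450100) = 1/(237/8 - 6450100) = 1/(-51600563/8) = -8/51600563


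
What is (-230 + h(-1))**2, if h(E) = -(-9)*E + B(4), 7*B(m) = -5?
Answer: 2815684/49 ≈ 57463.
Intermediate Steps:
B(m) = -5/7 (B(m) = (1/7)*(-5) = -5/7)
h(E) = -5/7 + 9*E (h(E) = -(-9)*E - 5/7 = 9*E - 5/7 = -5/7 + 9*E)
(-230 + h(-1))**2 = (-230 + (-5/7 + 9*(-1)))**2 = (-230 + (-5/7 - 9))**2 = (-230 - 68/7)**2 = (-1678/7)**2 = 2815684/49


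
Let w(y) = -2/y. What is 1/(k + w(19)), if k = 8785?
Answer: 19/166913 ≈ 0.00011383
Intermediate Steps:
1/(k + w(19)) = 1/(8785 - 2/19) = 1/(166913/19) = 19/166913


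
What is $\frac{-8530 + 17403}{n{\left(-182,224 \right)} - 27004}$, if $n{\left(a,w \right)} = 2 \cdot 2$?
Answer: $- \frac{8873}{27000} \approx -0.32863$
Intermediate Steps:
$n{\left(a,w \right)} = 4$
$\frac{-8530 + 17403}{n{\left(-182,224 \right)} - 27004} = \frac{-8530 + 17403}{4 - 27004} = \frac{8873}{-27000} = 8873 \left(- \frac{1}{27000}\right) = - \frac{8873}{27000}$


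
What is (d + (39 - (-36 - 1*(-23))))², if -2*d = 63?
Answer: 1681/4 ≈ 420.25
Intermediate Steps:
d = -63/2 (d = -½*63 = -63/2 ≈ -31.500)
(d + (39 - (-36 - 1*(-23))))² = (-63/2 + (39 - (-36 - 1*(-23))))² = (-63/2 + (39 - (-36 + 23)))² = (-63/2 + (39 - 1*(-13)))² = (-63/2 + (39 + 13))² = (-63/2 + 52)² = (41/2)² = 1681/4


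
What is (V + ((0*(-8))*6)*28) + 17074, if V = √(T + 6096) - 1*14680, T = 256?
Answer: 2394 + 4*√397 ≈ 2473.7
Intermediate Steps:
V = -14680 + 4*√397 (V = √(256 + 6096) - 1*14680 = √6352 - 14680 = 4*√397 - 14680 = -14680 + 4*√397 ≈ -14600.)
(V + ((0*(-8))*6)*28) + 17074 = ((-14680 + 4*√397) + ((0*(-8))*6)*28) + 17074 = ((-14680 + 4*√397) + (0*6)*28) + 17074 = ((-14680 + 4*√397) + 0*28) + 17074 = ((-14680 + 4*√397) + 0) + 17074 = (-14680 + 4*√397) + 17074 = 2394 + 4*√397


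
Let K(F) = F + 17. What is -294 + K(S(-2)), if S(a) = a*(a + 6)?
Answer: -285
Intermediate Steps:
S(a) = a*(6 + a)
K(F) = 17 + F
-294 + K(S(-2)) = -294 + (17 - 2*(6 - 2)) = -294 + (17 - 2*4) = -294 + (17 - 8) = -294 + 9 = -285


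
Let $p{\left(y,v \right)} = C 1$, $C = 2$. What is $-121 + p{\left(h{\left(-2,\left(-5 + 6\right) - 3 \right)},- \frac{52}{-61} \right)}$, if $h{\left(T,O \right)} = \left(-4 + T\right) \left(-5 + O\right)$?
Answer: $-119$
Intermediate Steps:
$h{\left(T,O \right)} = \left(-5 + O\right) \left(-4 + T\right)$
$p{\left(y,v \right)} = 2$ ($p{\left(y,v \right)} = 2 \cdot 1 = 2$)
$-121 + p{\left(h{\left(-2,\left(-5 + 6\right) - 3 \right)},- \frac{52}{-61} \right)} = -121 + 2 = -119$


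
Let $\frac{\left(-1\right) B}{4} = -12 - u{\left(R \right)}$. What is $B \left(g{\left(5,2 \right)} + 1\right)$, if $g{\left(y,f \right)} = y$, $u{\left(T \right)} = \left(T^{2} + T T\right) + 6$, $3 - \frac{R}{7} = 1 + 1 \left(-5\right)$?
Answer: $115680$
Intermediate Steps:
$R = 49$ ($R = 21 - 7 \left(1 + 1 \left(-5\right)\right) = 21 - 7 \left(1 - 5\right) = 21 - -28 = 21 + 28 = 49$)
$u{\left(T \right)} = 6 + 2 T^{2}$ ($u{\left(T \right)} = \left(T^{2} + T^{2}\right) + 6 = 2 T^{2} + 6 = 6 + 2 T^{2}$)
$B = 19280$ ($B = - 4 \left(-12 - \left(6 + 2 \cdot 49^{2}\right)\right) = - 4 \left(-12 - \left(6 + 2 \cdot 2401\right)\right) = - 4 \left(-12 - \left(6 + 4802\right)\right) = - 4 \left(-12 - 4808\right) = \left(-4\right) \left(-4820\right) = 19280$)
$B \left(g{\left(5,2 \right)} + 1\right) = 19280 \left(5 + 1\right) = 19280 \cdot 6 = 115680$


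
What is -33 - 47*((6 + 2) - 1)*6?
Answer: -2007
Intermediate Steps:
-33 - 47*((6 + 2) - 1)*6 = -33 - 47*(8 - 1)*6 = -33 - 329*6 = -33 - 47*42 = -33 - 1974 = -2007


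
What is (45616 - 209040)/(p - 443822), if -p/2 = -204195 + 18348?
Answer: 5107/2254 ≈ 2.2658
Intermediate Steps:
p = 371694 (p = -2*(-204195 + 18348) = -2*(-185847) = 371694)
(45616 - 209040)/(p - 443822) = (45616 - 209040)/(371694 - 443822) = -163424/(-72128) = -163424*(-1/72128) = 5107/2254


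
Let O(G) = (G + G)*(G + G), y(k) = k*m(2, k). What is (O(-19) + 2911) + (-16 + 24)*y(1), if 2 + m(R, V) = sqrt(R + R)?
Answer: 4355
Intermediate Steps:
m(R, V) = -2 + sqrt(2)*sqrt(R) (m(R, V) = -2 + sqrt(R + R) = -2 + sqrt(2*R) = -2 + sqrt(2)*sqrt(R))
y(k) = 0 (y(k) = k*(-2 + sqrt(2)*sqrt(2)) = k*(-2 + 2) = k*0 = 0)
O(G) = 4*G**2 (O(G) = (2*G)*(2*G) = 4*G**2)
(O(-19) + 2911) + (-16 + 24)*y(1) = (4*(-19)**2 + 2911) + (-16 + 24)*0 = (4*361 + 2911) + 8*0 = (1444 + 2911) + 0 = 4355 + 0 = 4355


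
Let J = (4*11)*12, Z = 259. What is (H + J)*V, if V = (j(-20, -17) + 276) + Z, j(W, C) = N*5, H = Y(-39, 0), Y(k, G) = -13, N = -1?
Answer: 272950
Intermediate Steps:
J = 528 (J = 44*12 = 528)
H = -13
j(W, C) = -5 (j(W, C) = -1*5 = -5)
V = 530 (V = (-5 + 276) + 259 = 271 + 259 = 530)
(H + J)*V = (-13 + 528)*530 = 515*530 = 272950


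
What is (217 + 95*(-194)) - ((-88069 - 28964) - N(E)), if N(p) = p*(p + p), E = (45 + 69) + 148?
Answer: 236108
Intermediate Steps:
E = 262 (E = 114 + 148 = 262)
N(p) = 2*p² (N(p) = p*(2*p) = 2*p²)
(217 + 95*(-194)) - ((-88069 - 28964) - N(E)) = (217 + 95*(-194)) - ((-88069 - 28964) - 2*262²) = (217 - 18430) - (-117033 - 2*68644) = -18213 - (-117033 - 1*137288) = -18213 - (-117033 - 137288) = -18213 - 1*(-254321) = -18213 + 254321 = 236108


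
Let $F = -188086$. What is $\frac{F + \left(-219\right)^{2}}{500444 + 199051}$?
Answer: $- \frac{28025}{139899} \approx -0.20032$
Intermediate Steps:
$\frac{F + \left(-219\right)^{2}}{500444 + 199051} = \frac{-188086 + \left(-219\right)^{2}}{500444 + 199051} = \frac{-188086 + 47961}{699495} = \left(-140125\right) \frac{1}{699495} = - \frac{28025}{139899}$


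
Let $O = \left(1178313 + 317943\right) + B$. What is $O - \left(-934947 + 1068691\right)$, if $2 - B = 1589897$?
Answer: $-227383$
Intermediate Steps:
$B = -1589895$ ($B = 2 - 1589897 = -1589895$)
$O = -93639$ ($O = \left(1178313 + 317943\right) - 1589895 = 1496256 - 1589895 = -93639$)
$O - \left(-934947 + 1068691\right) = -93639 - \left(-934947 + 1068691\right) = -93639 - 133744 = -227383$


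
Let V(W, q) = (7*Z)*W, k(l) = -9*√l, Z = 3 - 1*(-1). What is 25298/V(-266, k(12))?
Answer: -1807/532 ≈ -3.3966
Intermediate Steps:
Z = 4 (Z = 3 + 1 = 4)
V(W, q) = 28*W (V(W, q) = (7*4)*W = 28*W)
25298/V(-266, k(12)) = 25298/((28*(-266))) = 25298/(-7448) = 25298*(-1/7448) = -1807/532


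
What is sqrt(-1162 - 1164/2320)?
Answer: I*sqrt(97766395)/290 ≈ 34.095*I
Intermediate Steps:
sqrt(-1162 - 1164/2320) = sqrt(-1162 - 1164*1/2320) = sqrt(-1162 - 291/580) = sqrt(-674251/580) = I*sqrt(97766395)/290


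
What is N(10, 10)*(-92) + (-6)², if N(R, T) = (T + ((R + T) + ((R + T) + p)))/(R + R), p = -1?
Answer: -947/5 ≈ -189.40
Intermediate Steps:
N(R, T) = (-1 + 2*R + 3*T)/(2*R) (N(R, T) = (T + ((R + T) + ((R + T) - 1)))/(R + R) = (T + ((R + T) + (-1 + R + T)))/((2*R)) = (T + (-1 + 2*R + 2*T))*(1/(2*R)) = (-1 + 2*R + 3*T)*(1/(2*R)) = (-1 + 2*R + 3*T)/(2*R))
N(10, 10)*(-92) + (-6)² = ((½)*(-1 + 2*10 + 3*10)/10)*(-92) + (-6)² = ((½)*(⅒)*(-1 + 20 + 30))*(-92) + 36 = ((½)*(⅒)*49)*(-92) + 36 = (49/20)*(-92) + 36 = -1127/5 + 36 = -947/5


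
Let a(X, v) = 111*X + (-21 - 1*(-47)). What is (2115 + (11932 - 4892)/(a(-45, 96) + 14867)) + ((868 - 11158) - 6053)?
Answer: -70410852/4949 ≈ -14227.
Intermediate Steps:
a(X, v) = 26 + 111*X (a(X, v) = 111*X + (-21 + 47) = 111*X + 26 = 26 + 111*X)
(2115 + (11932 - 4892)/(a(-45, 96) + 14867)) + ((868 - 11158) - 6053) = (2115 + (11932 - 4892)/((26 + 111*(-45)) + 14867)) + ((868 - 11158) - 6053) = (2115 + 7040/((26 - 4995) + 14867)) + (-10290 - 6053) = (2115 + 7040/(-4969 + 14867)) - 16343 = (2115 + 7040/9898) - 16343 = (2115 + 7040*(1/9898)) - 16343 = (2115 + 3520/4949) - 16343 = 10470655/4949 - 16343 = -70410852/4949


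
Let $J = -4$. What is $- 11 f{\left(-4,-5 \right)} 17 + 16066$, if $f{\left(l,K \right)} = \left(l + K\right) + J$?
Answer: $18497$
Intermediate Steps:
$f{\left(l,K \right)} = -4 + K + l$ ($f{\left(l,K \right)} = \left(l + K\right) - 4 = \left(K + l\right) - 4 = -4 + K + l$)
$- 11 f{\left(-4,-5 \right)} 17 + 16066 = - 11 \left(-4 - 5 - 4\right) 17 + 16066 = \left(-11\right) \left(-13\right) 17 + 16066 = 143 \cdot 17 + 16066 = 2431 + 16066 = 18497$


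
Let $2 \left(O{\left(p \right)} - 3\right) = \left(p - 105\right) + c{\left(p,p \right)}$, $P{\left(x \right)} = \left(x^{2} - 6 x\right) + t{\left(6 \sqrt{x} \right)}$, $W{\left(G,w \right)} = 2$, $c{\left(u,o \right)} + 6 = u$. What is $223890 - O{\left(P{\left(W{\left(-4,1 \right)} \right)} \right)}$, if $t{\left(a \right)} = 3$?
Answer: $\frac{447895}{2} \approx 2.2395 \cdot 10^{5}$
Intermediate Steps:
$c{\left(u,o \right)} = -6 + u$
$P{\left(x \right)} = 3 + x^{2} - 6 x$ ($P{\left(x \right)} = \left(x^{2} - 6 x\right) + 3 = 3 + x^{2} - 6 x$)
$O{\left(p \right)} = - \frac{105}{2} + p$ ($O{\left(p \right)} = 3 + \frac{\left(p - 105\right) + \left(-6 + p\right)}{2} = 3 + \frac{\left(-105 + p\right) + \left(-6 + p\right)}{2} = 3 + \frac{-111 + 2 p}{2} = 3 + \left(- \frac{111}{2} + p\right) = - \frac{105}{2} + p$)
$223890 - O{\left(P{\left(W{\left(-4,1 \right)} \right)} \right)} = 223890 - \left(- \frac{105}{2} + \left(3 + 2^{2} - 12\right)\right) = 223890 - \left(- \frac{105}{2} + \left(3 + 4 - 12\right)\right) = 223890 - \left(- \frac{105}{2} - 5\right) = 223890 - - \frac{115}{2} = 223890 + \frac{115}{2} = \frac{447895}{2}$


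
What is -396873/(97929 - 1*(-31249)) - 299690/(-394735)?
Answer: -23589261767/10198215566 ≈ -2.3131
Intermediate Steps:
-396873/(97929 - 1*(-31249)) - 299690/(-394735) = -396873/(97929 + 31249) - 299690*(-1/394735) = -396873/129178 + 59938/78947 = -23589261767/10198215566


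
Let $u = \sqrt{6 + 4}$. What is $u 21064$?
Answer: $21064 \sqrt{10} \approx 66610.0$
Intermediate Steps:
$u = \sqrt{10} \approx 3.1623$
$u 21064 = \sqrt{10} \cdot 21064 = 21064 \sqrt{10}$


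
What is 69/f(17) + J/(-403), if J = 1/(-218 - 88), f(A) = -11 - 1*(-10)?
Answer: -8508941/123318 ≈ -69.000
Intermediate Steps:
f(A) = -1 (f(A) = -11 + 10 = -1)
J = -1/306 (J = 1/(-306) = -1/306 ≈ -0.0032680)
69/f(17) + J/(-403) = 69/(-1) - 1/306/(-403) = 69*(-1) - 1/306*(-1/403) = -69 + 1/123318 = -8508941/123318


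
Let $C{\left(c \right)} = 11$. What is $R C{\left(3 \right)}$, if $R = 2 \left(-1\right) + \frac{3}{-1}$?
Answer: $-55$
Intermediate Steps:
$R = -5$ ($R = -2 + 3 \left(-1\right) = -2 - 3 = -5$)
$R C{\left(3 \right)} = \left(-5\right) 11 = -55$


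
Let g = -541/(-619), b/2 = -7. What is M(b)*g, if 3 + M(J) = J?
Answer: -9197/619 ≈ -14.858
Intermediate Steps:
b = -14 (b = 2*(-7) = -14)
M(J) = -3 + J
g = 541/619 (g = -541*(-1/619) = 541/619 ≈ 0.87399)
M(b)*g = (-3 - 14)*(541/619) = -17*541/619 = -9197/619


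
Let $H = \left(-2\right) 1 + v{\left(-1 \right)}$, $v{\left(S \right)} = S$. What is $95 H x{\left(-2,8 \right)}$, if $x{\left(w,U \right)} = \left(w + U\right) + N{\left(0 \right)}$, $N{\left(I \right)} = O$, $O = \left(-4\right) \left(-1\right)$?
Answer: $-2850$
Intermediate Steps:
$O = 4$
$N{\left(I \right)} = 4$
$H = -3$ ($H = \left(-2\right) 1 - 1 = -2 - 1 = -3$)
$x{\left(w,U \right)} = 4 + U + w$ ($x{\left(w,U \right)} = \left(w + U\right) + 4 = \left(U + w\right) + 4 = 4 + U + w$)
$95 H x{\left(-2,8 \right)} = 95 \left(-3\right) \left(4 + 8 - 2\right) = \left(-285\right) 10 = -2850$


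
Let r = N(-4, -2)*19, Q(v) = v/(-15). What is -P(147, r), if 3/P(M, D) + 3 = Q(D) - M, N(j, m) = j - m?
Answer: 45/2212 ≈ 0.020344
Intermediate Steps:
Q(v) = -v/15 (Q(v) = v*(-1/15) = -v/15)
r = -38 (r = (-4 - 1*(-2))*19 = (-4 + 2)*19 = -2*19 = -38)
P(M, D) = 3/(-3 - M - D/15) (P(M, D) = 3/(-3 + (-D/15 - M)) = 3/(-3 + (-M - D/15)) = 3/(-3 - M - D/15))
-P(147, r) = -(-45)/(45 - 38 + 15*147) = -(-45)/(45 - 38 + 2205) = -(-45)/2212 = -1*(-45/2212) = 45/2212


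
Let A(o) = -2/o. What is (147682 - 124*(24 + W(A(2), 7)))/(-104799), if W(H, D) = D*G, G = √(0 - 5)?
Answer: -144706/104799 + 868*I*√5/104799 ≈ -1.3808 + 0.01852*I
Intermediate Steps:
G = I*√5 (G = √(-5) = I*√5 ≈ 2.2361*I)
W(H, D) = I*D*√5 (W(H, D) = D*(I*√5) = I*D*√5)
(147682 - 124*(24 + W(A(2), 7)))/(-104799) = (147682 - 124*(24 + I*7*√5))/(-104799) = (147682 - 124*(24 + 7*I*√5))*(-1/104799) = (147682 - (2976 + 868*I*√5))*(-1/104799) = (147682 + (-2976 - 868*I*√5))*(-1/104799) = (144706 - 868*I*√5)*(-1/104799) = -144706/104799 + 868*I*√5/104799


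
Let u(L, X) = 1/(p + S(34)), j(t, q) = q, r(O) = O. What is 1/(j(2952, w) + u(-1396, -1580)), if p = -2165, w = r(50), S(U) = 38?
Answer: 2127/106349 ≈ 0.020000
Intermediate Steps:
w = 50
u(L, X) = -1/2127 (u(L, X) = 1/(-2165 + 38) = 1/(-2127) = -1/2127)
1/(j(2952, w) + u(-1396, -1580)) = 1/(50 - 1/2127) = 1/(106349/2127) = 2127/106349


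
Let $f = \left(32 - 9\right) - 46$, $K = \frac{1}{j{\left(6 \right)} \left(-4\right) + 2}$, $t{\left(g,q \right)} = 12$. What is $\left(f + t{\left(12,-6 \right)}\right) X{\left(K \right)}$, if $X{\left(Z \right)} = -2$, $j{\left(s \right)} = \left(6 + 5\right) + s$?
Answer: $22$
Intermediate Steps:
$j{\left(s \right)} = 11 + s$
$K = - \frac{1}{66}$ ($K = \frac{1}{\left(11 + 6\right) \left(-4\right) + 2} = \frac{1}{17 \left(-4\right) + 2} = \frac{1}{-68 + 2} = \frac{1}{-66} = - \frac{1}{66} \approx -0.015152$)
$f = -23$ ($f = 23 - 46 = -23$)
$\left(f + t{\left(12,-6 \right)}\right) X{\left(K \right)} = \left(-23 + 12\right) \left(-2\right) = \left(-11\right) \left(-2\right) = 22$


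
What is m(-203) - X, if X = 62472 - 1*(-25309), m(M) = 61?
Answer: -87720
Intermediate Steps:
X = 87781 (X = 62472 + 25309 = 87781)
m(-203) - X = 61 - 1*87781 = 61 - 87781 = -87720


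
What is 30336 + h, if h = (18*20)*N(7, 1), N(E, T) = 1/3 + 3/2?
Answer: 30996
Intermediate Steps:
N(E, T) = 11/6 (N(E, T) = 1*(⅓) + 3*(½) = ⅓ + 3/2 = 11/6)
h = 660 (h = (18*20)*(11/6) = 360*(11/6) = 660)
30336 + h = 30336 + 660 = 30996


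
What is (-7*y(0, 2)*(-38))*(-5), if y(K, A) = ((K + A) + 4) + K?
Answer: -7980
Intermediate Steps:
y(K, A) = 4 + A + 2*K (y(K, A) = ((A + K) + 4) + K = (4 + A + K) + K = 4 + A + 2*K)
(-7*y(0, 2)*(-38))*(-5) = (-7*(4 + 2 + 2*0)*(-38))*(-5) = (-7*(4 + 2 + 0)*(-38))*(-5) = (-7*6*(-38))*(-5) = -42*(-38)*(-5) = 1596*(-5) = -7980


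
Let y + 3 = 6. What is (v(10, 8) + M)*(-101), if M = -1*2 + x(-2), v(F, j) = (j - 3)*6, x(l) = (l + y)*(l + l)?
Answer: -2424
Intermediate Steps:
y = 3 (y = -3 + 6 = 3)
x(l) = 2*l*(3 + l) (x(l) = (l + 3)*(l + l) = (3 + l)*(2*l) = 2*l*(3 + l))
v(F, j) = -18 + 6*j (v(F, j) = (-3 + j)*6 = -18 + 6*j)
M = -6 (M = -1*2 + 2*(-2)*(3 - 2) = -2 + 2*(-2)*1 = -2 - 4 = -6)
(v(10, 8) + M)*(-101) = ((-18 + 6*8) - 6)*(-101) = ((-18 + 48) - 6)*(-101) = (30 - 6)*(-101) = 24*(-101) = -2424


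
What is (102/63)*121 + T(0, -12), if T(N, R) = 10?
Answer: 4324/21 ≈ 205.90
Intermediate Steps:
(102/63)*121 + T(0, -12) = (102/63)*121 + 10 = (102*(1/63))*121 + 10 = (34/21)*121 + 10 = 4114/21 + 10 = 4324/21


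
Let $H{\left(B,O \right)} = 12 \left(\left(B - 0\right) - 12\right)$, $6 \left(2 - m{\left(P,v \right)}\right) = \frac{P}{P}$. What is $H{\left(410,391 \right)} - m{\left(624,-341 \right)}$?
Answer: $\frac{28645}{6} \approx 4774.2$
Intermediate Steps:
$m{\left(P,v \right)} = \frac{11}{6}$ ($m{\left(P,v \right)} = 2 - \frac{P \frac{1}{P}}{6} = 2 - \frac{1}{6} = \frac{11}{6}$)
$H{\left(B,O \right)} = -144 + 12 B$ ($H{\left(B,O \right)} = 12 \left(\left(B + 0\right) - 12\right) = 12 \left(B - 12\right) = 12 \left(-12 + B\right) = -144 + 12 B$)
$H{\left(410,391 \right)} - m{\left(624,-341 \right)} = \left(-144 + 12 \cdot 410\right) - \frac{11}{6} = \left(-144 + 4920\right) - \frac{11}{6} = 4776 - \frac{11}{6} = \frac{28645}{6}$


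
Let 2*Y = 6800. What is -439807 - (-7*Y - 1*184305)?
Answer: -231702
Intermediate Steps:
Y = 3400 (Y = (½)*6800 = 3400)
-439807 - (-7*Y - 1*184305) = -439807 - (-7*3400 - 1*184305) = -439807 - (-23800 - 184305) = -439807 - 1*(-208105) = -439807 + 208105 = -231702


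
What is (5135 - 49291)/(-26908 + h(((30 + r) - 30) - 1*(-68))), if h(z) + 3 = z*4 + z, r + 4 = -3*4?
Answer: 44156/26651 ≈ 1.6568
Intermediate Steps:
r = -16 (r = -4 - 3*4 = -4 - 12 = -16)
h(z) = -3 + 5*z (h(z) = -3 + (z*4 + z) = -3 + (4*z + z) = -3 + 5*z)
(5135 - 49291)/(-26908 + h(((30 + r) - 30) - 1*(-68))) = (5135 - 49291)/(-26908 + (-3 + 5*(((30 - 16) - 30) - 1*(-68)))) = -44156/(-26908 + (-3 + 5*((14 - 30) + 68))) = -44156/(-26908 + (-3 + 5*(-16 + 68))) = -44156/(-26908 + (-3 + 5*52)) = -44156/(-26908 + (-3 + 260)) = -44156/(-26908 + 257) = -44156/(-26651) = -44156*(-1/26651) = 44156/26651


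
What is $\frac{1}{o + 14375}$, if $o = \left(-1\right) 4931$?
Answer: $\frac{1}{9444} \approx 0.00010589$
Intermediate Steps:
$o = -4931$
$\frac{1}{o + 14375} = \frac{1}{-4931 + 14375} = \frac{1}{9444}$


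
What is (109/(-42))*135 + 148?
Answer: -2833/14 ≈ -202.36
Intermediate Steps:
(109/(-42))*135 + 148 = (109*(-1/42))*135 + 148 = -109/42*135 + 148 = -4905/14 + 148 = -2833/14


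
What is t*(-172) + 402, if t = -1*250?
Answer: 43402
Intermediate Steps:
t = -250
t*(-172) + 402 = -250*(-172) + 402 = 43000 + 402 = 43402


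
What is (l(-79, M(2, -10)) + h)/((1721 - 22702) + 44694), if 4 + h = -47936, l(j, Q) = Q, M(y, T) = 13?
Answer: -47927/23713 ≈ -2.0211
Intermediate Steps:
h = -47940 (h = -4 - 47936 = -47940)
(l(-79, M(2, -10)) + h)/((1721 - 22702) + 44694) = (13 - 47940)/((1721 - 22702) + 44694) = -47927/(-20981 + 44694) = -47927/23713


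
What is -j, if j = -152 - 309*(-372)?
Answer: -114796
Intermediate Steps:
j = 114796 (j = -152 + 114948 = 114796)
-j = -1*114796 = -114796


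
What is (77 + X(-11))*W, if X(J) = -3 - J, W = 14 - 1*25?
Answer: -935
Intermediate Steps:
W = -11 (W = 14 - 25 = -11)
(77 + X(-11))*W = (77 + (-3 - 1*(-11)))*(-11) = (77 + (-3 + 11))*(-11) = (77 + 8)*(-11) = 85*(-11) = -935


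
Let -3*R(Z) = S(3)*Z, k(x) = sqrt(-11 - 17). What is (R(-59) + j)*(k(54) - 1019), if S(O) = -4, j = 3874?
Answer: -11602334/3 + 22772*I*sqrt(7)/3 ≈ -3.8674e+6 + 20083.0*I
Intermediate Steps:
k(x) = 2*I*sqrt(7) (k(x) = sqrt(-28) = 2*I*sqrt(7))
R(Z) = 4*Z/3 (R(Z) = -(-4)*Z/3 = 4*Z/3)
(R(-59) + j)*(k(54) - 1019) = ((4/3)*(-59) + 3874)*(2*I*sqrt(7) - 1019) = (-236/3 + 3874)*(-1019 + 2*I*sqrt(7)) = 11386*(-1019 + 2*I*sqrt(7))/3 = -11602334/3 + 22772*I*sqrt(7)/3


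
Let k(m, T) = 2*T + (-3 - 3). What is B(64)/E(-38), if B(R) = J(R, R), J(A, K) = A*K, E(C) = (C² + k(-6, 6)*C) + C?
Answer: 2048/589 ≈ 3.4771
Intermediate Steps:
k(m, T) = -6 + 2*T (k(m, T) = 2*T - 6 = -6 + 2*T)
E(C) = C² + 7*C (E(C) = (C² + (-6 + 2*6)*C) + C = (C² + (-6 + 12)*C) + C = (C² + 6*C) + C = C² + 7*C)
B(R) = R² (B(R) = R*R = R²)
B(64)/E(-38) = 64²/((-38*(7 - 38))) = 4096/((-38*(-31))) = 4096/1178 = 4096*(1/1178) = 2048/589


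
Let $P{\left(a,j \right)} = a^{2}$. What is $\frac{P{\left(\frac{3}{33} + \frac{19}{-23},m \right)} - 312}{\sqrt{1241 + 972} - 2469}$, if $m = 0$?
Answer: $\frac{12305626857}{97513678933} + \frac{4984053 \sqrt{2213}}{97513678933} \approx 0.1286$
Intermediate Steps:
$\frac{P{\left(\frac{3}{33} + \frac{19}{-23},m \right)} - 312}{\sqrt{1241 + 972} - 2469} = \frac{\left(\frac{3}{33} + \frac{19}{-23}\right)^{2} - 312}{\sqrt{1241 + 972} - 2469} = \frac{\left(3 \cdot \frac{1}{33} + 19 \left(- \frac{1}{23}\right)\right)^{2} - 312}{\sqrt{2213} - 2469} = \frac{\left(\frac{1}{11} - \frac{19}{23}\right)^{2} - 312}{-2469 + \sqrt{2213}} = \frac{\left(- \frac{186}{253}\right)^{2} - 312}{-2469 + \sqrt{2213}} = \frac{\frac{34596}{64009} - 312}{-2469 + \sqrt{2213}} = - \frac{19936212}{64009 \left(-2469 + \sqrt{2213}\right)}$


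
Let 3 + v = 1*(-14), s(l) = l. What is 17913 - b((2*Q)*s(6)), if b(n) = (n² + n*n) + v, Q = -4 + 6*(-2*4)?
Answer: -760822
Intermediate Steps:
Q = -52 (Q = -4 + 6*(-8) = -4 - 48 = -52)
v = -17 (v = -3 + 1*(-14) = -3 - 14 = -17)
b(n) = -17 + 2*n² (b(n) = (n² + n*n) - 17 = (n² + n²) - 17 = 2*n² - 17 = -17 + 2*n²)
17913 - b((2*Q)*s(6)) = 17913 - (-17 + 2*((2*(-52))*6)²) = 17913 - (-17 + 2*(-104*6)²) = 17913 - (-17 + 2*(-624)²) = 17913 - (-17 + 2*389376) = 17913 - (-17 + 778752) = 17913 - 1*778735 = 17913 - 778735 = -760822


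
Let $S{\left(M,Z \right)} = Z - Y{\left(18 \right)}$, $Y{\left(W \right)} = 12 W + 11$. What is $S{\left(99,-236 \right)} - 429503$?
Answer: $-429966$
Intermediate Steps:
$Y{\left(W \right)} = 11 + 12 W$
$S{\left(M,Z \right)} = -227 + Z$ ($S{\left(M,Z \right)} = Z - \left(11 + 12 \cdot 18\right) = Z - \left(11 + 216\right) = Z - 227 = -227 + Z$)
$S{\left(99,-236 \right)} - 429503 = \left(-227 - 236\right) - 429503 = -463 - 429503 = -429966$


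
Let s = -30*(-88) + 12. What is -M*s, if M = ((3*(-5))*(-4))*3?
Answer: -477360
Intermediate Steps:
s = 2652 (s = 2640 + 12 = 2652)
M = 180 (M = -15*(-4)*3 = 60*3 = 180)
-M*s = -180*2652 = -1*477360 = -477360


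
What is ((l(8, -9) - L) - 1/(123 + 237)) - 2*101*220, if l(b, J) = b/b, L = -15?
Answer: -15992641/360 ≈ -44424.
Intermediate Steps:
l(b, J) = 1
((l(8, -9) - L) - 1/(123 + 237)) - 2*101*220 = ((1 - 1*(-15)) - 1/(123 + 237)) - 2*101*220 = ((1 + 15) - 1/360) - 202*220 = (16 - 1*1/360) - 44440 = (16 - 1/360) - 44440 = 5759/360 - 44440 = -15992641/360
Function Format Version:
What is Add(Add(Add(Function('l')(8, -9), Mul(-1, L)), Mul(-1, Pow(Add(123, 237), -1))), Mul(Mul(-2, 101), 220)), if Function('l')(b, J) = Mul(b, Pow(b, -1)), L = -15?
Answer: Rational(-15992641, 360) ≈ -44424.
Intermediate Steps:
Function('l')(b, J) = 1
Add(Add(Add(Function('l')(8, -9), Mul(-1, L)), Mul(-1, Pow(Add(123, 237), -1))), Mul(Mul(-2, 101), 220)) = Add(Add(Add(1, Mul(-1, -15)), Mul(-1, Pow(Add(123, 237), -1))), Mul(Mul(-2, 101), 220)) = Add(Add(Add(1, 15), Mul(-1, Pow(360, -1))), Mul(-202, 220)) = Add(Add(16, Mul(-1, Rational(1, 360))), -44440) = Add(Add(16, Rational(-1, 360)), -44440) = Add(Rational(5759, 360), -44440) = Rational(-15992641, 360)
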